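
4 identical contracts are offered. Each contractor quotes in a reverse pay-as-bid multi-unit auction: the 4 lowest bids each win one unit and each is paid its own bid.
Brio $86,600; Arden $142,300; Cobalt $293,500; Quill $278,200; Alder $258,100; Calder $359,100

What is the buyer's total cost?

Sorting: 86,600 (Brio), 142,300 (Arden), 258,100 (Alder), 278,200 (Quill), 293,500 (Cobalt), 359,100 (Calder)
The 4 lowest are Brio, Arden, Alder, Quill.
Total cost = 86,600 + 142,300 + 258,100 + 278,200 = $765,200.

Total cost: $765,200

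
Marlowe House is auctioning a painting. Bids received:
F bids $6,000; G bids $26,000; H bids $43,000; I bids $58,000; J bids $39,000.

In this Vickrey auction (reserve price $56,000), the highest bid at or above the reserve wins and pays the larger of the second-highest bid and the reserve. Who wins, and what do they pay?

I pays $56,000

Bids in order: 58,000 (I) > 43,000 (H) > 39,000 (J) > 26,000 (G) > 6,000 (F)
Highest eligible bid: I at $58,000.
max(second-highest $43,000, reserve $56,000) = $56,000.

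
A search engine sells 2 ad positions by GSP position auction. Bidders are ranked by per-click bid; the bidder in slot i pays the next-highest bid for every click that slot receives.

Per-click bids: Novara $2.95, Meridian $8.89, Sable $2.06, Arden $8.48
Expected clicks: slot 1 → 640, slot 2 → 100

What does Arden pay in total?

Per-click bids in order: $8.89 (Meridian) > $8.48 (Arden) > $2.95 (Novara) > …
Arden holds slot 2 → pays next bid $2.95 × 100 clicks = $295.00.

Arden pays $295.00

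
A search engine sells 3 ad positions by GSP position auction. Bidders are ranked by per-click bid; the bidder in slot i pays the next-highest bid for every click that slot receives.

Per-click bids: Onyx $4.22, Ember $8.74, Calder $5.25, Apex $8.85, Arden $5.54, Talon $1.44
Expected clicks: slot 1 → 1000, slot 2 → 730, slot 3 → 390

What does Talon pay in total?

Sorting advertisers: $8.85 (Apex) > $8.74 (Ember) > $5.54 (Arden) > $5.25 (Calder) > …
Talon ranks below slot 3 → no slot, pays nothing.

Talon pays $0.00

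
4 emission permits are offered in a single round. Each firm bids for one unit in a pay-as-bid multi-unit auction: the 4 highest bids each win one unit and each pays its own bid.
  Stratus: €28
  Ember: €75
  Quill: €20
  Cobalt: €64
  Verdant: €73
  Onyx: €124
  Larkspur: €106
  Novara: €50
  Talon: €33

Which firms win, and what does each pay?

Onyx €124, Larkspur €106, Ember €75, Verdant €73

Ordering the bids: 124 (Onyx), 106 (Larkspur), 75 (Ember), 73 (Verdant), 64 (Cobalt), 50 (Novara), …
The 4 highest are Onyx, Larkspur, Ember, Verdant.
Each winner pays its own bid: Onyx €124, Larkspur €106, Ember €75, Verdant €73.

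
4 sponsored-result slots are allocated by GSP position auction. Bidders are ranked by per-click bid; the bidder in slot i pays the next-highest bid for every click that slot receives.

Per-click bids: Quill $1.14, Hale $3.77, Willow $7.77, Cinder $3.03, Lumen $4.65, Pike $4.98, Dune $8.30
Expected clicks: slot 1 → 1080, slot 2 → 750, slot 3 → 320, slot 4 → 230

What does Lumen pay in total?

Per-click bids in order: $8.30 (Dune) > $7.77 (Willow) > $4.98 (Pike) > $4.65 (Lumen) > $3.77 (Hale) > …
Lumen holds slot 4 → pays next bid $3.77 × 230 clicks = $867.10.

Lumen pays $867.10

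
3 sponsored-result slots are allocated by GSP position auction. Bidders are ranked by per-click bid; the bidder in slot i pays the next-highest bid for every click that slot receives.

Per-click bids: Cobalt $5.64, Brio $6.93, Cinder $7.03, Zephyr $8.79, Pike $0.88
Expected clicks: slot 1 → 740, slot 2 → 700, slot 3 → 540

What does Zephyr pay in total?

Zephyr pays $5202.20

Per-click bids in order: $8.79 (Zephyr) > $7.03 (Cinder) > $6.93 (Brio) > $5.64 (Cobalt) > …
Zephyr holds slot 1 → pays next bid $7.03 × 740 clicks = $5202.20.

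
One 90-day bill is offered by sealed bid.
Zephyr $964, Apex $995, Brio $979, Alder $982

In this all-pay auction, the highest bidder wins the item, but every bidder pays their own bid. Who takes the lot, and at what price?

Bids ranked: 995 (Apex) > 982 (Alder) > 979 (Brio) > 964 (Zephyr)
Apex is highest and takes the item; every bidder forfeits their bid.

Apex pays $995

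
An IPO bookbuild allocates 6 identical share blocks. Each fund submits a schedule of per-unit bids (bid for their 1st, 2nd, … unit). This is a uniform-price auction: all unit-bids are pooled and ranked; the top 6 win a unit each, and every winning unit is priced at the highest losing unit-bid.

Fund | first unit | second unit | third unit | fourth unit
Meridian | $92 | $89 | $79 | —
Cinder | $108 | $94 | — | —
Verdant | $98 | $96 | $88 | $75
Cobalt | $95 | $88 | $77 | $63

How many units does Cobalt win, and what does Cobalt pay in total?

All unit-bids, highest first — top 6: 108 (Cinder-1), 98 (Verdant-1), 96 (Verdant-2), 95 (Cobalt-1), 94 (Cinder-2), 92 (Meridian-1)
First bid not allocated: $89.
Cobalt wins 1 unit(s) at $89 each.

Cobalt: 1 unit, pays $89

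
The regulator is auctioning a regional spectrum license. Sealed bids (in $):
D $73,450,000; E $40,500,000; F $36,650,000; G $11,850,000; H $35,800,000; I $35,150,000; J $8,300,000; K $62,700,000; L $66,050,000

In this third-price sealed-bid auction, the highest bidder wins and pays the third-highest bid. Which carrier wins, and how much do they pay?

Sorting bids: 73,450,000 (D) > 66,050,000 (L) > 62,700,000 (K) > 40,500,000 (E) > 36,650,000 (F) > 35,800,000 (H) > …
D wins; payment is bid #3 in the ranking = $62,700,000.

D pays $62,700,000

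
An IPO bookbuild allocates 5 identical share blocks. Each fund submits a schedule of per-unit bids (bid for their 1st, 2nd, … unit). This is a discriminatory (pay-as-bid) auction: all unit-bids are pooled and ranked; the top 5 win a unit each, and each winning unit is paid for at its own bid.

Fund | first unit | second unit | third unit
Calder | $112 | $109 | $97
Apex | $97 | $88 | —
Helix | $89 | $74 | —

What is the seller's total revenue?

Total revenue: $504

Pooled unit-bids ranked (top 5): 112 (Calder-1), 109 (Calder-2), 97 (Calder-3), 97 (Apex-1), 89 (Helix-1)
Next rejected bid: $88 (not a price — pay-as-bid).
Each winning unit pays its own bid.
Revenue = 112 + 109 + 97 + 97 + 89 = $504.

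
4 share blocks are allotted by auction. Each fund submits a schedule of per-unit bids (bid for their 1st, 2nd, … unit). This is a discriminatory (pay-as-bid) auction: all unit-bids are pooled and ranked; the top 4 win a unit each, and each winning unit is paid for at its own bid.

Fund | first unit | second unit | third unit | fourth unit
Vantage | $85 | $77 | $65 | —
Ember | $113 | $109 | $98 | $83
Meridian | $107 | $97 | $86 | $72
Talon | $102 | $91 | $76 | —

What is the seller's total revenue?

All unit-bids, highest first — top 4: 113 (Ember-1), 109 (Ember-2), 107 (Meridian-1), 102 (Talon-1)
Next rejected bid: $98 (not a price — pay-as-bid).
Each winning unit pays its own bid.
Revenue = 113 + 109 + 107 + 102 = $431.

Total revenue: $431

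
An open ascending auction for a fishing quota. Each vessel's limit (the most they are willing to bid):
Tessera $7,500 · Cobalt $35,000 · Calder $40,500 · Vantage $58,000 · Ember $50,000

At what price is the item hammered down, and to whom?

Limits in order: 58,000 (Vantage) > 50,000 (Ember) > 40,500 (Calder) > 35,000 (Cobalt) > 7,500 (Tessera)
Once the price passes $50,000, only Vantage is left; the hammer falls at Ember's limit of $50,000.

Vantage wins at $50,000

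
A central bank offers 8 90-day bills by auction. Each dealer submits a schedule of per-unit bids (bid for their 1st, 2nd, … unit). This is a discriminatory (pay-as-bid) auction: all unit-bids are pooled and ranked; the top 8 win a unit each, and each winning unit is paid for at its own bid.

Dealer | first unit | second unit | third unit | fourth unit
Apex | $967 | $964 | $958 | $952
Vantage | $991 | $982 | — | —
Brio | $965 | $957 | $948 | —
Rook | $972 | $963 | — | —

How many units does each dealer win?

All unit-bids, highest first — top 8: 991 (Vantage-1), 982 (Vantage-2), 972 (Rook-1), 967 (Apex-1), 965 (Brio-1), 964 (Apex-2), 963 (Rook-2), 958 (Apex-3)
Next rejected bid: $957 (not a price — pay-as-bid).
Allocation: Apex 3, Brio 1, Rook 2, Vantage 2.

Apex 3, Brio 1, Rook 2, Vantage 2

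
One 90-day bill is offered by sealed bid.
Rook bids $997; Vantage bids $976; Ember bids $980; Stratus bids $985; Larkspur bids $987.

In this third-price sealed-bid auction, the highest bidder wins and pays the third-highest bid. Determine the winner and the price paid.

Rook pays $985

Rule: the highest bidder wins and pays the third-highest bid.
Bids ranked: 997 (Rook) > 987 (Larkspur) > 985 (Stratus) > 980 (Ember) > 976 (Vantage)
Rook wins; payment is bid #3 in the ranking = $985.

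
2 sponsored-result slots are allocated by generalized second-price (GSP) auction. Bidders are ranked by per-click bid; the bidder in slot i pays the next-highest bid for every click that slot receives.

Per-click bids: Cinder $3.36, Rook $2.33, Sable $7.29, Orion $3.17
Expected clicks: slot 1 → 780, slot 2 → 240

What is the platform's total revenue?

Ranked by bid: $7.29 (Sable) > $3.36 (Cinder) > $3.17 (Orion) > …
Slot 1: Sable pays $3.36 × 780 = $2620.80
Slot 2: Cinder pays $3.17 × 240 = $760.80
Total = $3381.60

Total revenue: $3381.60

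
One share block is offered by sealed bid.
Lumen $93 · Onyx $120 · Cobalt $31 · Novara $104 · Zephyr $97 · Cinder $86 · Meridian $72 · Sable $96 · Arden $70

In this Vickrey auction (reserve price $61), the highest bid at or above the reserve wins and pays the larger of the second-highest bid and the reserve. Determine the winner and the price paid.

Bids in order: 120 (Onyx) > 104 (Novara) > 97 (Zephyr) > 96 (Sable) > 93 (Lumen) > 86 (Cinder) > …
Onyx has the top bid at or above the reserve ($120).
Second-highest bid $104 exceeds the reserve $61 → payment $104.

Onyx pays $104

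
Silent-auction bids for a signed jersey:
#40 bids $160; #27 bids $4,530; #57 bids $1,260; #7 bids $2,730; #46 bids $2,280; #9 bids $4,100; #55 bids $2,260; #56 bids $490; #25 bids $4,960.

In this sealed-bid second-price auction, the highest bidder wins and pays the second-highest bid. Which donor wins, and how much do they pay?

Bids ranked: 4,960 (#25) > 4,530 (#27) > 4,100 (#9) > 2,730 (#7) > 2,280 (#46) > 2,260 (#55) > …
#25 is highest; pays the second-highest bid, $4,530.

#25 pays $4,530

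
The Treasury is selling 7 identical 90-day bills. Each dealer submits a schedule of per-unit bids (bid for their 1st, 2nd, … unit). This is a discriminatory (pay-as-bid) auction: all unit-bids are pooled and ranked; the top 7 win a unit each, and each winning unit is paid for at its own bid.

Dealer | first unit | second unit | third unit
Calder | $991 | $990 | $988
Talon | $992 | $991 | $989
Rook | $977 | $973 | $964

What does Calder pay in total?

Calder pays $2,969

Merging the schedules and taking the best 7: 992 (Talon-1), 991 (Calder-1), 991 (Talon-2), 990 (Calder-2), 989 (Talon-3), 988 (Calder-3), 977 (Rook-1)
Next rejected bid: $973 (not a price — pay-as-bid).
Calder's winning unit-bids: 991 + 990 + 988 = $2,969.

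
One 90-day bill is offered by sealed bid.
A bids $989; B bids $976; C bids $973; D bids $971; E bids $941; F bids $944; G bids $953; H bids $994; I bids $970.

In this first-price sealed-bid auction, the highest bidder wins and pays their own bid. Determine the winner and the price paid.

Rule: the highest bidder wins and pays their own bid.
Bids ranked: 994 (H) > 989 (A) > 976 (B) > 973 (C) > 971 (D) > 970 (I) > …
H has the highest bid and pays exactly that: $994.

H pays $994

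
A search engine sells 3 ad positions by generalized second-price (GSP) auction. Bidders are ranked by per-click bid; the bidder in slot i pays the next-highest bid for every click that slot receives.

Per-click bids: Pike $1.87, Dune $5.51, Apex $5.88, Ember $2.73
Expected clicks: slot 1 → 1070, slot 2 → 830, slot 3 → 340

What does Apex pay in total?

Sorting advertisers: $5.88 (Apex) > $5.51 (Dune) > $2.73 (Ember) > $1.87 (Pike)
Apex holds slot 1 → pays next bid $5.51 × 1070 clicks = $5895.70.

Apex pays $5895.70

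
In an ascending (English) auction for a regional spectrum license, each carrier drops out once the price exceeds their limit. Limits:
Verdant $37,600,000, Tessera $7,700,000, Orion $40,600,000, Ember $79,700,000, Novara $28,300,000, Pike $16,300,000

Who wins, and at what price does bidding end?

Rule: the price rises until one bidder remains; the winner pays the price at which the last rival dropped out.
Limits ranked: 79,700,000 (Ember) > 40,600,000 (Orion) > 37,600,000 (Verdant) > 28,300,000 (Novara) > 16,300,000 (Pike) > 7,700,000 (Tessera)
Orion is the last rival to drop out, at $40,600,000; Ember remains and wins at that price.

Ember wins at $40,600,000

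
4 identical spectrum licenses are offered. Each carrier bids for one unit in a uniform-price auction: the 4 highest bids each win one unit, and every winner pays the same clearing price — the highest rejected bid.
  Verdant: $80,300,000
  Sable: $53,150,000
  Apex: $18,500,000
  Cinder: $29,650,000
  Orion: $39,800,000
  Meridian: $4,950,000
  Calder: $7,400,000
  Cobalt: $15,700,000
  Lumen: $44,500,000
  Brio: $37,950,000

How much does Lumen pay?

Lumen pays $37,950,000

Bids ranked high→low: 80,300,000 (Verdant), 53,150,000 (Sable), 44,500,000 (Lumen), 39,800,000 (Orion), 37,950,000 (Brio), 29,650,000 (Cinder), …
The 4 highest are Verdant, Sable, Lumen, Orion.
First losing bid is Brio's $37,950,000, which sets the uniform price.
Lumen wins → pays $37,950,000.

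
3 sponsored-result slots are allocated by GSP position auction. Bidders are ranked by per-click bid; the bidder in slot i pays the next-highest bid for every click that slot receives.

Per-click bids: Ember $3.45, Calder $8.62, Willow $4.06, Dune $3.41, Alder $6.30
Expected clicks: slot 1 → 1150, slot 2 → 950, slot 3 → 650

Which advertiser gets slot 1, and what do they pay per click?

Per-click bids in order: $8.62 (Calder) > $6.30 (Alder) > $4.06 (Willow) > $3.45 (Ember) > …
Slot 1 goes to the first-ranked bidder, Calder, who pays the next bid down: $6.30/click.

Calder; $6.30 per click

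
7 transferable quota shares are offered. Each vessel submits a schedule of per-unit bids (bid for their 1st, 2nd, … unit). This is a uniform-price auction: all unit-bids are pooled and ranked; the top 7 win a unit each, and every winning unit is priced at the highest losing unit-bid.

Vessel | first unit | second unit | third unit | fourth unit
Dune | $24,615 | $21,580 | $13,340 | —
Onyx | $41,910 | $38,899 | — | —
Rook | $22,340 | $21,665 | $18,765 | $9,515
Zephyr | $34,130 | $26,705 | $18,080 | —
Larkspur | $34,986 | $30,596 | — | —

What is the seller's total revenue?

Total revenue: $156,380

Merging the schedules and taking the best 7: 41,910 (Onyx-1), 38,899 (Onyx-2), 34,986 (Larkspur-1), 34,130 (Zephyr-1), 30,596 (Larkspur-2), 26,705 (Zephyr-2), 24,615 (Dune-1)
The (k+1)-th unit-bid is $22,340.
Allocation: Dune 1, Larkspur 2, Onyx 2, Zephyr 2. Every unit priced at $22,340.
Revenue = 7 × 22,340 = $156,380.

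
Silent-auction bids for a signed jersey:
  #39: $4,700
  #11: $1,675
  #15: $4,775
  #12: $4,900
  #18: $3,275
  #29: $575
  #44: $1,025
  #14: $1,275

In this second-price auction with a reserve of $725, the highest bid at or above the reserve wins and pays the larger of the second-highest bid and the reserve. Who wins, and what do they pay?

Sorting bids: 4,900 (#12) > 4,775 (#15) > 4,700 (#39) > 3,275 (#18) > 1,675 (#11) > 1,275 (#14) > …
#12 has the top bid at or above the reserve ($4,900).
Second-highest bid $4,775 exceeds the reserve $725 → payment $4,775.

#12 pays $4,775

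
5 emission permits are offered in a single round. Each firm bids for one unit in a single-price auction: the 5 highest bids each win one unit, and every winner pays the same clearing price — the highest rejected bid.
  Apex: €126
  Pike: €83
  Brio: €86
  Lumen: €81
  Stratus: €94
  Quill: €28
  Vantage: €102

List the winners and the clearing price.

Ordering the bids: 126 (Apex), 102 (Vantage), 94 (Stratus), 86 (Brio), 83 (Pike), 81 (Lumen), 28 (Quill)
The 5 highest are Apex, Vantage, Stratus, Brio, Pike.
First losing bid is Lumen's €81, which sets the uniform price.

Apex, Vantage, Stratus, Brio, Pike; each pays €81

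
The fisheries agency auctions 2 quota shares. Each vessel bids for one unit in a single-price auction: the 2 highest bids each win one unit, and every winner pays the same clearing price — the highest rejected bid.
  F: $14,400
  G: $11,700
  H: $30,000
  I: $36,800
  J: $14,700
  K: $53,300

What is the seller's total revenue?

Sorting: 53,300 (K), 36,800 (I), 30,000 (H), 14,700 (J), …
Top 2: K, I.
Highest unsuccessful bid: $30,000 → clearing price.
Total revenue = 2 × $30,000 = $60,000.

Total revenue: $60,000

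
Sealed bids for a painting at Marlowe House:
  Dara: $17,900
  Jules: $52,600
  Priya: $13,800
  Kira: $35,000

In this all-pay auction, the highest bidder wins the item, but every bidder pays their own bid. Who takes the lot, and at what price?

Jules pays $52,600

Bids in order: 52,600 (Jules) > 35,000 (Kira) > 17,900 (Dara) > 13,800 (Priya)
Jules wins with the top bid; all bids are sunk regardless.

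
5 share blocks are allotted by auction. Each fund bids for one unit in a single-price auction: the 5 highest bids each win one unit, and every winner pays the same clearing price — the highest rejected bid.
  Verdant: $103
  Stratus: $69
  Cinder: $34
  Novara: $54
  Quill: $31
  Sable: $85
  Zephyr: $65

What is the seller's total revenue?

Ordering the bids: 103 (Verdant), 85 (Sable), 69 (Stratus), 65 (Zephyr), 54 (Novara), 34 (Cinder), 31 (Quill)
Winners (5 units): Verdant, Sable, Stratus, Zephyr, Novara.
Clearing price = highest rejected bid = $34.
Total revenue = 5 × $34 = $170.

Total revenue: $170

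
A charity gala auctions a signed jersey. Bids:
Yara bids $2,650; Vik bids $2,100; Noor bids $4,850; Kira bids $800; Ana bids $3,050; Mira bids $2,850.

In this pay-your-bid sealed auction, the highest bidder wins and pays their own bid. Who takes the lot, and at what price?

Noor pays $4,850

Pay-your-bid sealed auction: the highest bidder wins and pays their own bid.
Bids in order: 4,850 (Noor) > 3,050 (Ana) > 2,850 (Mira) > 2,650 (Yara) > 2,100 (Vik) > 800 (Kira)
Noor is highest → pays own bid, $4,850.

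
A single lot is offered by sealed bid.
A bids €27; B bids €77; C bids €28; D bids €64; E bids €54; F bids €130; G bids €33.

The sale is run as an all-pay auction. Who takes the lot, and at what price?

F pays €130

All-pay auction: the highest bidder wins the item, but every bidder pays their own bid.
Bids in order: 130 (F) > 77 (B) > 64 (D) > 54 (E) > 33 (G) > 28 (C) > …
F is highest and takes the item; every bidder forfeits their bid.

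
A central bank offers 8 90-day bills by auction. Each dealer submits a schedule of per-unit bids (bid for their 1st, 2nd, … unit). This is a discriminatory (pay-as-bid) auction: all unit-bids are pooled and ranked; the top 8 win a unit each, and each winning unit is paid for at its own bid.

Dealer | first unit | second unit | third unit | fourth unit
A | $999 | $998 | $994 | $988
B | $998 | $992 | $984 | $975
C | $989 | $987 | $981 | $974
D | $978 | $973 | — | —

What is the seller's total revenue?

Pooled unit-bids ranked (top 8): 999 (A-1), 998 (A-2), 998 (B-1), 994 (A-3), 992 (B-2), 989 (C-1), 988 (A-4), 987 (C-2)
Next rejected bid: $984 (not a price — pay-as-bid).
Each winning unit pays its own bid.
Revenue = 999 + 998 + 998 + 994 + 992 + 989 + 988 + 987 = $7,945.

Total revenue: $7,945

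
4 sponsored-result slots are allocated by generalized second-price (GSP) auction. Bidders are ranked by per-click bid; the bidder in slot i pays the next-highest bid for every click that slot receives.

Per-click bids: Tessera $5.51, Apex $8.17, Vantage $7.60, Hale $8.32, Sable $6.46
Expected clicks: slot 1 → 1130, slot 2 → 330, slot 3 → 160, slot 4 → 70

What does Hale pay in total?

Ranked by bid: $8.32 (Hale) > $8.17 (Apex) > $7.60 (Vantage) > $6.46 (Sable) > $5.51 (Tessera)
Hale holds slot 1 → pays next bid $8.17 × 1130 clicks = $9232.10.

Hale pays $9232.10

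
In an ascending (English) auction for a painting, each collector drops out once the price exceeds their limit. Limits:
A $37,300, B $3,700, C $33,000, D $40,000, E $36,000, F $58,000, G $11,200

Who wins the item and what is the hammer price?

Rule: the price rises until one bidder remains; the winner pays the price at which the last rival dropped out.
Limits in order: 58,000 (F) > 40,000 (D) > 37,300 (A) > 36,000 (E) > 33,000 (C) > 11,200 (G) > …
D is the last rival to drop out, at $40,000; F remains and wins at that price.

F wins at $40,000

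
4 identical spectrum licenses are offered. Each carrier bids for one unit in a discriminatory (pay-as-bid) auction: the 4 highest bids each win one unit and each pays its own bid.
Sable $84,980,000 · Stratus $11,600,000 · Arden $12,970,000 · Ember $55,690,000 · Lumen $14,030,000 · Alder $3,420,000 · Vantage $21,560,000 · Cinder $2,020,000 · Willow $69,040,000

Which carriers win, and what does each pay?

Sable $84,980,000, Willow $69,040,000, Ember $55,690,000, Vantage $21,560,000

Ordering the bids: 84,980,000 (Sable), 69,040,000 (Willow), 55,690,000 (Ember), 21,560,000 (Vantage), 14,030,000 (Lumen), 12,970,000 (Arden), …
Top 4: Sable, Willow, Ember, Vantage.
Each winner pays its own bid: Sable $84,980,000, Willow $69,040,000, Ember $55,690,000, Vantage $21,560,000.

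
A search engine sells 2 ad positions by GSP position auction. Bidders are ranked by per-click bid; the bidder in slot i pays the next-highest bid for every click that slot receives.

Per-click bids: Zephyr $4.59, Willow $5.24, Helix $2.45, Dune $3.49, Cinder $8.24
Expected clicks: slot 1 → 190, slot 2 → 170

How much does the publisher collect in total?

Total revenue: $1775.90

Per-click bids in order: $8.24 (Cinder) > $5.24 (Willow) > $4.59 (Zephyr) > …
Slot 1: Cinder pays $5.24 × 190 = $995.60
Slot 2: Willow pays $4.59 × 170 = $780.30
Total = $1775.90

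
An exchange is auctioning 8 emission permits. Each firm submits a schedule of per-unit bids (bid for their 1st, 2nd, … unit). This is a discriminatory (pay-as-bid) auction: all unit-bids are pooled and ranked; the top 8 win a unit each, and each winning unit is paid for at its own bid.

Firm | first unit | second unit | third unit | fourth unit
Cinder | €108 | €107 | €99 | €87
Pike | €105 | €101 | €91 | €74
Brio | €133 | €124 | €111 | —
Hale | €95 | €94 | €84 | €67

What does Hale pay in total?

Pooled unit-bids ranked (top 8): 133 (Brio-1), 124 (Brio-2), 111 (Brio-3), 108 (Cinder-1), 107 (Cinder-2), 105 (Pike-1), 101 (Pike-2), 99 (Cinder-3)
Next rejected bid: €95 (not a price — pay-as-bid).
Hale wins no units.

Hale pays €0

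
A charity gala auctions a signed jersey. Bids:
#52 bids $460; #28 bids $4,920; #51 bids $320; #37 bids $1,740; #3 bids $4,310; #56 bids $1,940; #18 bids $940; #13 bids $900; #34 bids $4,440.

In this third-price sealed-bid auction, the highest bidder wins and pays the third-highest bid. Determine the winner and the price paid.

Sorting bids: 4,920 (#28) > 4,440 (#34) > 4,310 (#3) > 1,940 (#56) > 1,740 (#37) > 940 (#18) > …
#28 is highest; pays the third-highest bid, $4,310.

#28 pays $4,310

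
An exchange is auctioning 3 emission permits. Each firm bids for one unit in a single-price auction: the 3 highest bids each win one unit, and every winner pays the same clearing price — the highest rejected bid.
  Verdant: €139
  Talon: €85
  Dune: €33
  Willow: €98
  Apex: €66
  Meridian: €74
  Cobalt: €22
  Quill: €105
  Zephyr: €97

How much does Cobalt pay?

Bids ranked high→low: 139 (Verdant), 105 (Quill), 98 (Willow), 97 (Zephyr), 85 (Talon), …
Winners (3 units): Verdant, Quill, Willow.
Highest unsuccessful bid: €97 → clearing price.
Cobalt does not win → pays €0.

Cobalt pays €0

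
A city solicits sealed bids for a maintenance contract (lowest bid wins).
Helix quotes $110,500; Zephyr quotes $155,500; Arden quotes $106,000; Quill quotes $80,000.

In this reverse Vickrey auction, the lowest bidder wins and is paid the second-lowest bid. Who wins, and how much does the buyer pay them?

Rule: the lowest bidder wins and is paid the second-lowest bid.
Bids in order: 80,000 (Quill) < 106,000 (Arden) < 110,500 (Helix) < 155,500 (Zephyr)
Second-price: Quill is paid Arden's bid of $106,000.

Quill is paid $106,000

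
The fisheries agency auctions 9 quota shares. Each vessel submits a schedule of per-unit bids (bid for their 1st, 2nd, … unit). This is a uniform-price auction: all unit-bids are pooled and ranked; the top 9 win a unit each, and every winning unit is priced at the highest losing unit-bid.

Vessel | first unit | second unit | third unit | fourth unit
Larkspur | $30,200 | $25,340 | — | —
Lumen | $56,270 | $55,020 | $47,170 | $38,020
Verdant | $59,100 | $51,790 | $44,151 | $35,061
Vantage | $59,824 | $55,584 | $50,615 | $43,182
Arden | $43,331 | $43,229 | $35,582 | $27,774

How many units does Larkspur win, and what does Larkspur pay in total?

All unit-bids, highest first — top 9: 59,824 (Vantage-1), 59,100 (Verdant-1), 56,270 (Lumen-1), 55,584 (Vantage-2), 55,020 (Lumen-2), 51,790 (Verdant-2), 50,615 (Vantage-3), 47,170 (Lumen-3), 44,151 (Verdant-3)
The (k+1)-th unit-bid is $43,331.
Larkspur wins 0 unit(s) at $43,331 each.

Larkspur: 0 units, pays $0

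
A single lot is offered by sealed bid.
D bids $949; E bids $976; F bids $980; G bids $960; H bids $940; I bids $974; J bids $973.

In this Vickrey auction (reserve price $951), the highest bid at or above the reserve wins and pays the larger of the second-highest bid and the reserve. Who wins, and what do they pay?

Sorting bids: 980 (F) > 976 (E) > 974 (I) > 973 (J) > 960 (G) > 949 (D) > …
Highest eligible bid: F at $980.
Second-highest bid $976 exceeds the reserve $951 → payment $976.

F pays $976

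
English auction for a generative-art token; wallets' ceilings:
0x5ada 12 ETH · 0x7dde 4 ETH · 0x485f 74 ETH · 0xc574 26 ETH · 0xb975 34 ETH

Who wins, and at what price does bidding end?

Limits in order: 74 (0x485f) > 34 (0xb975) > 26 (0xc574) > 12 (0x5ada) > 4 (0x7dde)
0xb975 is the last rival to drop out, at 34 ETH; 0x485f remains and wins at that price.

0x485f wins at 34 ETH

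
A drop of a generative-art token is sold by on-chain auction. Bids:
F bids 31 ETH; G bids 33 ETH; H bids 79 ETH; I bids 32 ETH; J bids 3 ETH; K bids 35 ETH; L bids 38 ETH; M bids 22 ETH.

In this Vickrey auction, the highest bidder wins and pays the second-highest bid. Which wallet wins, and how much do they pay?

Sorting bids: 79 (H) > 38 (L) > 35 (K) > 33 (G) > 32 (I) > 31 (F) > …
H is highest; pays the second-highest bid, 38 ETH.

H pays 38 ETH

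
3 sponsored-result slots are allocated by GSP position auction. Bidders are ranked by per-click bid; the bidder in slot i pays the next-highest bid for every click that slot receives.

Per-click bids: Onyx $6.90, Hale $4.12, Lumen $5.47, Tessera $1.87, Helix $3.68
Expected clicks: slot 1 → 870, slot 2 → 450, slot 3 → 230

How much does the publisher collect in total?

Ranked by bid: $6.90 (Onyx) > $5.47 (Lumen) > $4.12 (Hale) > $3.68 (Helix) > …
Slot 1: Onyx pays $5.47 × 870 = $4758.90
Slot 2: Lumen pays $4.12 × 450 = $1854.00
Slot 3: Hale pays $3.68 × 230 = $846.40
Total = $7459.30

Total revenue: $7459.30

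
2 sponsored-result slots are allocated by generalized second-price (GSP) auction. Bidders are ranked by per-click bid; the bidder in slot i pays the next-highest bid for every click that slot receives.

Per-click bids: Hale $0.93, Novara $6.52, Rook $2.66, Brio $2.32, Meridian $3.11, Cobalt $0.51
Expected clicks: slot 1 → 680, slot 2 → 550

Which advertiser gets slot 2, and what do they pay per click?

Meridian; $2.66 per click

Per-click bids in order: $6.52 (Novara) > $3.11 (Meridian) > $2.66 (Rook) > …
Slot 2 goes to the second-ranked bidder, Meridian, who pays the next bid down: $2.66/click.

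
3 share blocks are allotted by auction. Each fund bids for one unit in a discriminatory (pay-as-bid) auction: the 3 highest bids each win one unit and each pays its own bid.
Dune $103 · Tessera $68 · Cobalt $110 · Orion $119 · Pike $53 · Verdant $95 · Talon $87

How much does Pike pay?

Ordering the bids: 119 (Orion), 110 (Cobalt), 103 (Dune), 95 (Verdant), 87 (Talon), …
Top 3: Orion, Cobalt, Dune.
Pike does not win → $0.

Pike pays $0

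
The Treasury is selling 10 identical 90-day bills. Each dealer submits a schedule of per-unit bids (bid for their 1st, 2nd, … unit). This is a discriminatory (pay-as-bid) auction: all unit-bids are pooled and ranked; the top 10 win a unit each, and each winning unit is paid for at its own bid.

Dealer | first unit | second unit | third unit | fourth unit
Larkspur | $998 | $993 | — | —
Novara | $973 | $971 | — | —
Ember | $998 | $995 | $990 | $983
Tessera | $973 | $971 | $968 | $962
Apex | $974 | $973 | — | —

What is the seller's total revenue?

Total revenue: $9,850

Pooled unit-bids ranked (top 10): 998 (Larkspur-1), 998 (Ember-1), 995 (Ember-2), 993 (Larkspur-2), 990 (Ember-3), 983 (Ember-4), 974 (Apex-1), 973 (Novara-1), 973 (Tessera-1), 973 (Apex-2)
Next rejected bid: $971 (not a price — pay-as-bid).
Each winning unit pays its own bid.
Revenue = 998 + 998 + 995 + 993 + 990 + 983 + 974 + 973 + 973 + 973 = $9,850.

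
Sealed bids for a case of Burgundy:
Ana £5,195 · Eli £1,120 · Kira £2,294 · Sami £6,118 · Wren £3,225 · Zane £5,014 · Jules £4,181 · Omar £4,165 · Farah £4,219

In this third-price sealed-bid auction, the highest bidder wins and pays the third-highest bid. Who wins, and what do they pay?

Third-price sealed-bid auction: the highest bidder wins and pays the third-highest bid.
Sorting bids: 6,118 (Sami) > 5,195 (Ana) > 5,014 (Zane) > 4,219 (Farah) > 4,181 (Jules) > 4,165 (Omar) > …
Sami wins; payment is bid #3 in the ranking = £5,014.

Sami pays £5,014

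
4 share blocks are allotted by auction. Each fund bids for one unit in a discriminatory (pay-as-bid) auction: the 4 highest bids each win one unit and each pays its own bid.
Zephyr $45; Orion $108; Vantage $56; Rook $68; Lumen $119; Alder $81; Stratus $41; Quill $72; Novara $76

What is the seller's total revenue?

Total revenue: $384

Sorting: 119 (Lumen), 108 (Orion), 81 (Alder), 76 (Novara), 72 (Quill), 68 (Rook), …
The 4 highest are Lumen, Orion, Alder, Novara.
Total revenue = 119 + 108 + 81 + 76 = $384.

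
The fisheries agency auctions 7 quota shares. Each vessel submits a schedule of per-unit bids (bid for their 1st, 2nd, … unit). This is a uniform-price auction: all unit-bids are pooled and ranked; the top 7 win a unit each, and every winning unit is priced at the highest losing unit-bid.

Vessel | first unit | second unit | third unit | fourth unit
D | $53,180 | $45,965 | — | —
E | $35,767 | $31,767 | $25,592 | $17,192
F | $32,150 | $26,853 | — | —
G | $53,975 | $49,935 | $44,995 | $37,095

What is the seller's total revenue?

Total revenue: $225,050

All unit-bids, highest first — top 7: 53,975 (G-1), 53,180 (D-1), 49,935 (G-2), 45,965 (D-2), 44,995 (G-3), 37,095 (G-4), 35,767 (E-1)
The (k+1)-th unit-bid is $32,150.
Allocation: D 2, E 1, G 4. Every unit priced at $32,150.
Revenue = 7 × 32,150 = $225,050.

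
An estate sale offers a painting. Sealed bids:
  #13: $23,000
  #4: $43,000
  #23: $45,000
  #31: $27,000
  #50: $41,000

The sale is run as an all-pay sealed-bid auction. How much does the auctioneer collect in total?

Total revenue: $179,000

All-pay sealed-bid auction: the highest bidder wins the item, but every bidder pays their own bid.
Bids ranked: 45,000 (#23) > 43,000 (#4) > 41,000 (#50) > 27,000 (#31) > 23,000 (#13)
Every bidder forfeits their bid regardless of winning.
Revenue = 23,000 + 43,000 + 45,000 + 27,000 + 41,000 = $179,000.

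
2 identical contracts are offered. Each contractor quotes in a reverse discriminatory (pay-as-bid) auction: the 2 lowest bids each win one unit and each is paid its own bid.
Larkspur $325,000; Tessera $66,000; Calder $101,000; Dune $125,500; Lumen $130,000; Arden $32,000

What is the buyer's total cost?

Total cost: $98,000

Sorting: 32,000 (Arden), 66,000 (Tessera), 101,000 (Calder), 125,500 (Dune), …
Winners (2 units): Arden, Tessera.
Total cost = 32,000 + 66,000 = $98,000.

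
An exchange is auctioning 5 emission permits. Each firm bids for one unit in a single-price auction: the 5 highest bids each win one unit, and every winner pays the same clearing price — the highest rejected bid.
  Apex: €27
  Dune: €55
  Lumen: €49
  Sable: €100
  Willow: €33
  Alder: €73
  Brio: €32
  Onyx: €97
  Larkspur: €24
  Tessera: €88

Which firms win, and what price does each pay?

Sable, Onyx, Tessera, Alder, Dune; each pays €49

Bids ranked high→low: 100 (Sable), 97 (Onyx), 88 (Tessera), 73 (Alder), 55 (Dune), 49 (Lumen), 33 (Willow), …
Winners (5 units): Sable, Onyx, Tessera, Alder, Dune.
Clearing price = highest rejected bid = €49.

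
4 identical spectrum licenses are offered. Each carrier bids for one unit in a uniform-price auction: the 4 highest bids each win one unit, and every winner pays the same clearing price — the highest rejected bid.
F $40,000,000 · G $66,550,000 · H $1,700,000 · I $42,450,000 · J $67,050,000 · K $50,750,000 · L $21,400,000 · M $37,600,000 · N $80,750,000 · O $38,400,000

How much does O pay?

O pays $0

Bids ranked high→low: 80,750,000 (N), 67,050,000 (J), 66,550,000 (G), 50,750,000 (K), 42,450,000 (I), 40,000,000 (F), …
Top 4: N, J, G, K.
Clearing price = highest rejected bid = $42,450,000.
O does not win → pays $0.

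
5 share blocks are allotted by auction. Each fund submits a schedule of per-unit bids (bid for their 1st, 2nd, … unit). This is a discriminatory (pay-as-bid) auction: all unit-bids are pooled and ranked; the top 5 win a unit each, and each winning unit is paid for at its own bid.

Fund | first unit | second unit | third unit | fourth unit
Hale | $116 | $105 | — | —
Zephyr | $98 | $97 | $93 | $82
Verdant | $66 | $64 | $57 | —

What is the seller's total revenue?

Total revenue: $509

Pooled unit-bids ranked (top 5): 116 (Hale-1), 105 (Hale-2), 98 (Zephyr-1), 97 (Zephyr-2), 93 (Zephyr-3)
Next rejected bid: $82 (not a price — pay-as-bid).
Each winning unit pays its own bid.
Revenue = 116 + 105 + 98 + 97 + 93 = $509.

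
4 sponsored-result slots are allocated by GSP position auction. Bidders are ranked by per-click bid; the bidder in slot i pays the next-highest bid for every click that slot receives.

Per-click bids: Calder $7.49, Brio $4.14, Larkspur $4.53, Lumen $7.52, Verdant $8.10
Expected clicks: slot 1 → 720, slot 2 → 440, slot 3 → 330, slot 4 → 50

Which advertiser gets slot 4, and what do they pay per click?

Larkspur; $4.14 per click

Ranked by bid: $8.10 (Verdant) > $7.52 (Lumen) > $7.49 (Calder) > $4.53 (Larkspur) > $4.14 (Brio)
Slot 4 goes to the fourth-ranked bidder, Larkspur, who pays the next bid down: $4.14/click.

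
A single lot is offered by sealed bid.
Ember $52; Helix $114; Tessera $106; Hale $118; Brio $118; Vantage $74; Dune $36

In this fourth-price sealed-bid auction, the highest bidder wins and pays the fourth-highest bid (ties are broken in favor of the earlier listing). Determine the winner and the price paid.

Hale pays $106

Fourth-price sealed-bid auction: the highest bidder wins and pays the fourth-highest bid.
Bids in order: 118 (Hale) > 118 (Brio) > 114 (Helix) > 106 (Tessera) > 74 (Vantage) > 52 (Ember) > …
Tie at $118 → Hale wins by tie-break.
Hale wins; payment is bid #4 in the ranking = $106.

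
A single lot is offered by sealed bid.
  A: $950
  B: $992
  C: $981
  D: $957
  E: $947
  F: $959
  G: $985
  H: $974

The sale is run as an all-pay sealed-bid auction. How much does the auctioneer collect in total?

All-pay sealed-bid auction: the highest bidder wins the item, but every bidder pays their own bid.
Bids ranked: 992 (B) > 985 (G) > 981 (C) > 974 (H) > 959 (F) > 957 (D) > …
Every bidder forfeits their bid regardless of winning.
Revenue = 950 + 992 + 981 + 957 + 947 + 959 + 985 + 974 = $7,745.

Total revenue: $7,745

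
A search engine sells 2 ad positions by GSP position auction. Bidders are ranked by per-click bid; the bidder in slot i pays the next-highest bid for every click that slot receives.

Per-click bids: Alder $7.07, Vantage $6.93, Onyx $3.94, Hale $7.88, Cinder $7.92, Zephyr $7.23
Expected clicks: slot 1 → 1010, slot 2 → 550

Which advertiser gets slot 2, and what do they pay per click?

Ranked by bid: $7.92 (Cinder) > $7.88 (Hale) > $7.23 (Zephyr) > …
Slot 2 goes to the second-ranked bidder, Hale, who pays the next bid down: $7.23/click.

Hale; $7.23 per click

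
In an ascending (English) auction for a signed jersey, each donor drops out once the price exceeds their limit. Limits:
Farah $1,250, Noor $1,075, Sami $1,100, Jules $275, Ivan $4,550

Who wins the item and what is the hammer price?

Ivan wins at $1,250

Limits in order: 4,550 (Ivan) > 1,250 (Farah) > 1,100 (Sami) > 1,075 (Noor) > 275 (Jules)
Once the price passes $1,250, only Ivan is left; the hammer falls at Farah's limit of $1,250.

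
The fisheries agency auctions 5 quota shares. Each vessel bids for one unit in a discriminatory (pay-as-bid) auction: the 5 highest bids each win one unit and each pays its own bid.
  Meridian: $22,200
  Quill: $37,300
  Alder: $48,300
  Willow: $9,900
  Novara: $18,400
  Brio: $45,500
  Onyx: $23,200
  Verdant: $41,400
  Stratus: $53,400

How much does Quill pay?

Quill pays $37,300

Ordering the bids: 53,400 (Stratus), 48,300 (Alder), 45,500 (Brio), 41,400 (Verdant), 37,300 (Quill), 23,200 (Onyx), 22,200 (Meridian), …
Winners (5 units): Stratus, Alder, Brio, Verdant, Quill.
Quill wins → own bid $37,300.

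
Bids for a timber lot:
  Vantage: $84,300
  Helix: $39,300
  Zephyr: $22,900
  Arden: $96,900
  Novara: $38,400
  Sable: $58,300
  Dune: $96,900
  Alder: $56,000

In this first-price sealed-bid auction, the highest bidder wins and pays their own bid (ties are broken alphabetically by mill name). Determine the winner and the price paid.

Rule: the highest bidder wins and pays their own bid.
Bids ranked: 96,900 (Arden) > 96,900 (Dune) > 84,300 (Vantage) > 58,300 (Sable) > 56,000 (Alder) > 39,300 (Helix) > …
Arden and Dune tie at $96,900; tie-break gives it to Arden.
Arden is highest → pays own bid, $96,900.

Arden pays $96,900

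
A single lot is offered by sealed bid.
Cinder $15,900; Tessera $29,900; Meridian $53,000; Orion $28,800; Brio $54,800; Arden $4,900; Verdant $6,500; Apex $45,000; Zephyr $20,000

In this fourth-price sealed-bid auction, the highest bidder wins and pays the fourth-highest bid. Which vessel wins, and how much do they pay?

Brio pays $29,900

Bids in order: 54,800 (Brio) > 53,000 (Meridian) > 45,000 (Apex) > 29,900 (Tessera) > 28,800 (Orion) > 20,000 (Zephyr) > …
Brio is highest; pays the fourth-highest bid, $29,900.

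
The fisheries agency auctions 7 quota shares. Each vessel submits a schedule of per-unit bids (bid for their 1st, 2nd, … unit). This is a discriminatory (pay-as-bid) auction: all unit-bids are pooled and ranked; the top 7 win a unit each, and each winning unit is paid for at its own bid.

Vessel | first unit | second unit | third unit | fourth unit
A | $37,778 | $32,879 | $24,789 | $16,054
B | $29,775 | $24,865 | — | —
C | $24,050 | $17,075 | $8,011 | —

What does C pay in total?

C pays $41,125

Pooled unit-bids ranked (top 7): 37,778 (A-1), 32,879 (A-2), 29,775 (B-1), 24,865 (B-2), 24,789 (A-3), 24,050 (C-1), 17,075 (C-2)
Next rejected bid: $16,054 (not a price — pay-as-bid).
C's winning unit-bids: 24,050 + 17,075 = $41,125.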